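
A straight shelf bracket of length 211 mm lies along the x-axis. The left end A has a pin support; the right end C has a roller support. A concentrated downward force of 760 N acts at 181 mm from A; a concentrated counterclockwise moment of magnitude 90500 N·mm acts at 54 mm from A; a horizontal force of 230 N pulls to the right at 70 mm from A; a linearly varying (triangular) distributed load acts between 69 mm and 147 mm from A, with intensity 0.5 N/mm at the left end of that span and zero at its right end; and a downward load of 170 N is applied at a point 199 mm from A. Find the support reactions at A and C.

A_x = -230.0 N, A_y = 557.4 N, C_y = 392.1 N

Resultant of the triangular load: ½ × 0.5 × 78 = 19.5 N, acting at 95 mm from A (one-third of the span from the peak).
Taking moments about A: C_y·211 − 760·181 + 90500 − (½·0.5·78)·95 − 170·199 = 0 → C_y = 82742.5/211 = 392.145 ≈ 392.1 N.
ΣF_y = 0: A_y + 392.145 − 760 − ½·0.5·78 − 170 = 0 → A_y = 557.4 N.
ΣF_x = 0: A_x + 230 = 0 → A_x = -230.0 N.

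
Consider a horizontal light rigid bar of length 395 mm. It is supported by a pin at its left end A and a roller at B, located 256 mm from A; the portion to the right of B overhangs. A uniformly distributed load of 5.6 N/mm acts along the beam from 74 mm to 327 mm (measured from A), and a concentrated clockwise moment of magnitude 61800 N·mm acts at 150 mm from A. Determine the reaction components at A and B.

Resultant of the distributed load: 5.6 × 253 = 1416.8 N at 200.5 mm from A.
Taking moments about A: B_y·256 − (5.6·253)·200.5 − 61800 = 0 → B_y = 345868.4/256 = 1351.05 ≈ 1351 N.
ΣF_y = 0: A_y + 1351.05 − 5.6·253 = 0 → A_y = 65.75 N.
ΣF_x = 0: no horizontal applied forces, so A_x = 0.

A_x = 0, A_y = 65.75 N, B_y = 1351 N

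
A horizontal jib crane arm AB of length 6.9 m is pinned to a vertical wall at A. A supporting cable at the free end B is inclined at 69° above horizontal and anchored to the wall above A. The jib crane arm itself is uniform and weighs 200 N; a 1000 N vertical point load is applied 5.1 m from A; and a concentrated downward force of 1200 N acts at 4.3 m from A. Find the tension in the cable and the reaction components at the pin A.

ΣM about A: T·sin69°·6.9 − 200·3.45 − 1000·5.1 − 1200·4.3 = 0 → T = 10950/(6.9·0.93358) = 1699.86 ≈ 1700 N.
ΣF_x = 0: A_x − T·cos69° = 0 → A_x = 1699.86 × 0.358368 = 609.2 N.
ΣF_y = 0: A_y + T·sin69° − 200 − 1000 − 1200 = 0 → A_y = 2400 − 1699.86 × 0.93358 = 813.0 N.

T = 1700 N, A_x = 609.2 N, A_y = 813.0 N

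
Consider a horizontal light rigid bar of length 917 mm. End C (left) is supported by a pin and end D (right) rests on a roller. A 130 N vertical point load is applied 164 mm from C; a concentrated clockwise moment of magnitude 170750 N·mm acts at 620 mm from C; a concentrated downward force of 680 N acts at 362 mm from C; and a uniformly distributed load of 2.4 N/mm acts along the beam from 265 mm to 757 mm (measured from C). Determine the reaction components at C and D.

C_x = 0, C_y = 854.9 N, D_y = 1136 N

Resultant of the distributed load: 2.4 × 492 = 1180.8 N at 511 mm from C.
Taking moments about C: D_y·917 − 130·164 − 170750 − 680·362 − (2.4·492)·511 = 0 → D_y = 1041618.8/917 = 1135.9 ≈ 1136 N.
ΣF_y = 0: C_y + 1135.9 − 130 − 680 − 2.4·492 = 0 → C_y = 854.9 N.
ΣF_x = 0: no horizontal applied forces, so C_x = 0.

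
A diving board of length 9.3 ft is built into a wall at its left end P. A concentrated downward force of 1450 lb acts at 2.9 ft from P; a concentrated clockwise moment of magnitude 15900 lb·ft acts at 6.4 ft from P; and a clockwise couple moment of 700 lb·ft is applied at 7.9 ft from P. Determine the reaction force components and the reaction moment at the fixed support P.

ΣF_x = 0: P_x = 0.
ΣF_y = 0: P_y − 1450 = 0 → P_y = 1450 lb.
ΣM about P: M_P − 1450·2.9 − 15900 − 700 = 0 → M_P = 20800 lb·ft.

P_x = 0, P_y = 1450 lb, M_P = 20800 lb·ft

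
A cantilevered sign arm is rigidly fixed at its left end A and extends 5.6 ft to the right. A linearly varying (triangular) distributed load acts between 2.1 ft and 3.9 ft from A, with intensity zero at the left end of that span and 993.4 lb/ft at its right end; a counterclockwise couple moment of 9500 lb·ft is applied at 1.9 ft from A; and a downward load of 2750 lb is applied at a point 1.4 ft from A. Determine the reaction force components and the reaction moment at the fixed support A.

A_x = 0, A_y = 3644 lb, M_A = -2700 lb·ft

Resultant of the triangular load: ½ × 993.4 × 1.8 = 894.06 lb, acting at 3.3 ft from A (one-third of the span from the peak).
ΣF_x = 0: A_x = 0.
ΣF_y = 0: A_y − ½·993.4·1.8 − 2750 = 0 → A_y = 3644 lb.
ΣM about A: M_A − (½·993.4·1.8)·3.3 + 9500 − 2750·1.4 = 0 → M_A = -2700 lb·ft.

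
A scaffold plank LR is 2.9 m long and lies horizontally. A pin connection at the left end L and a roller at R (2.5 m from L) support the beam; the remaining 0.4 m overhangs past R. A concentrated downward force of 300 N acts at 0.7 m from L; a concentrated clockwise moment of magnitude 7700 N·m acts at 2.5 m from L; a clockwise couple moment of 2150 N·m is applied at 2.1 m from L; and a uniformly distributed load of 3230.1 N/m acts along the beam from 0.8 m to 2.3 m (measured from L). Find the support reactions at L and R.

L_x = 0, L_y = -1883 N, R_y = 7028 N

Resultant of the distributed load: 3230.1 × 1.5 = 4845.15 N at 1.55 m from L.
Taking moments about L: R_y·2.5 − 300·0.7 − 7700 − 2150 − (3230.1·1.5)·1.55 = 0 → R_y = 17569.9825/2.5 = 7027.99 ≈ 7028 N.
ΣF_y = 0: L_y + 7027.99 − 300 − 3230.1·1.5 = 0 → L_y = -1883 N.
ΣF_x = 0: no horizontal applied forces, so L_x = 0.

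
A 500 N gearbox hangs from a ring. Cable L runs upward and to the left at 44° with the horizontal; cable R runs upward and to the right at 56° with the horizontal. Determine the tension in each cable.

ΣF_x = 0: −T_L·cos44° + T_R·cos56° = 0 → T_R = 1.28639·T_L.
ΣF_y = 0: T_L·sin44° + T_R·sin56° = 500.
Substitute: T_L·(0.694658 + 1.28639·0.829038) = 500 → T_L = 283.91 ≈ 283.9 N.
Then T_R = 1.28639 × 283.91 = 365.2 N.

T_L = 283.9 N, T_R = 365.2 N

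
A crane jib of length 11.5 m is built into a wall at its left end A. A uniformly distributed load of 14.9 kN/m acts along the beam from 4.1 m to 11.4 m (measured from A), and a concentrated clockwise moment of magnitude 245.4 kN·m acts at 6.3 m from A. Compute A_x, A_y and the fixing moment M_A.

Resultant of the distributed load: 14.9 × 7.3 = 108.77 kN at 7.75 m from A.
ΣF_x = 0: A_x = 0.
ΣF_y = 0: A_y − 14.9·7.3 = 0 → A_y = 108.8 kN.
ΣM about A: M_A − (14.9·7.3)·7.75 − 245.4 = 0 → M_A = 1088 kN·m.

A_x = 0, A_y = 108.8 kN, M_A = 1088 kN·m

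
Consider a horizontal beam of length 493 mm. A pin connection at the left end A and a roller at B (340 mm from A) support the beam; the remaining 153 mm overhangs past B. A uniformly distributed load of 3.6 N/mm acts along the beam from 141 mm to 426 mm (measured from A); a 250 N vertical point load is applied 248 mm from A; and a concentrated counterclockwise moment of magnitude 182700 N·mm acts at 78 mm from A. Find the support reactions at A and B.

Resultant of the distributed load: 3.6 × 285 = 1026 N at 283.5 mm from A.
Moments about A: B_y·340 − (3.6·285)·283.5 − 250·248 + 182700 = 0 → B_y = 170171/340 = 500.503 ≈ 500.5 N.
ΣF_y = 0: A_y + 500.503 − 3.6·285 − 250 = 0 → A_y = 775.5 N.
ΣF_x = 0: no horizontal applied forces, so A_x = 0.

A_x = 0, A_y = 775.5 N, B_y = 500.5 N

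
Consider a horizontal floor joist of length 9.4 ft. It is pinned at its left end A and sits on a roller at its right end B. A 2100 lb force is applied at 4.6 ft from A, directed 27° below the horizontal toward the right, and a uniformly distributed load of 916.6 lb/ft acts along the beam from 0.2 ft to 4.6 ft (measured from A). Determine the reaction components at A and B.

A_x = -1871 lb, A_y = 3490 lb, B_y = 1496 lb

Resultant of the distributed load: 916.6 × 4.4 = 4033.04 lb at 2.4 ft from A.
Moments about A: B_y·9.4 − 2100·sin27°·4.6 − (916.6·4.4)·2.4 = 0 → B_y = 14064.8/9.4 = 1496.26 ≈ 1496 lb.
ΣF_y = 0: A_y + 1496.26 − 2100·sin27° − 916.6·4.4 = 0 → A_y = 3490 lb.
ΣF_x = 0: A_x + 2100·cos27° = 0 → A_x = -1871 lb.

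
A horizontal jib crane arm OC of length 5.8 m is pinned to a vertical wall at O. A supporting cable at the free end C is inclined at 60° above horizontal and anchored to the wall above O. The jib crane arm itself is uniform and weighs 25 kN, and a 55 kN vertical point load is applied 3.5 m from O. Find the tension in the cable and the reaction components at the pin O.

ΣM about O: T·sin60°·5.8 − 25·2.9 − 55·3.5 = 0 → T = 265/(5.8·0.866025) = 52.7579 ≈ 52.76 kN.
ΣF_x = 0: O_x − T·cos60° = 0 → O_x = 52.7579 × 0.5 = 26.38 kN.
ΣF_y = 0: O_y + T·sin60° − 25 − 55 = 0 → O_y = 80 − 52.7579 × 0.866025 = 34.31 kN.

T = 52.76 kN, O_x = 26.38 kN, O_y = 34.31 kN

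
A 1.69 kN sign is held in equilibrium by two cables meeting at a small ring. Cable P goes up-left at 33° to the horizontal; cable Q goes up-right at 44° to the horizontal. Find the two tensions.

ΣF_x = 0: −T_P·cos33° + T_Q·cos44° = 0 → T_Q = 1.16589·T_P.
ΣF_y = 0: T_P·sin33° + T_Q·sin44° = 1.69.
Substitute: T_P·(0.544639 + 1.16589·0.694658) = 1.69 → T_P = 1.24766 ≈ 1.248 kN.
Then T_Q = 1.16589 × 1.24766 = 1.455 kN.

T_P = 1.248 kN, T_Q = 1.455 kN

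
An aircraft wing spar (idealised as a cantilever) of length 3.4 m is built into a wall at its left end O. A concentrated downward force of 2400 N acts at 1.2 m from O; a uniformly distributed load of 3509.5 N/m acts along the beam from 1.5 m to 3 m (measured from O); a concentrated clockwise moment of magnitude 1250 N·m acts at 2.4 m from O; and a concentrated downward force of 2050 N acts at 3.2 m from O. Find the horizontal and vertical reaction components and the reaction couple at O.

O_x = 0, O_y = 9714 N, M_O = 22530 N·m

Resultant of the distributed load: 3509.5 × 1.5 = 5264.25 N at 2.25 m from O.
ΣF_x = 0: O_x = 0.
ΣF_y = 0: O_y − 2400 − 3509.5·1.5 − 2050 = 0 → O_y = 9714 N.
ΣM about O: M_O − 2400·1.2 − (3509.5·1.5)·2.25 − 1250 − 2050·3.2 = 0 → M_O = 22530 N·m.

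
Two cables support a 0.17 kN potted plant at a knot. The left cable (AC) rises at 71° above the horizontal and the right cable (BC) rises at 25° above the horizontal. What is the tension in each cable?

ΣF_x = 0: −T_AC·cos71° + T_BC·cos25° = 0 → T_BC = 0.359225·T_AC.
ΣF_y = 0: T_AC·sin71° + T_BC·sin25° = 0.17.
Substitute: T_AC·(0.945519 + 0.359225·0.422618) = 0.17 → T_AC = 0.154921 ≈ 0.1549 kN.
Then T_BC = 0.359225 × 0.154921 = 0.05565 kN.

T_AC = 0.1549 kN, T_BC = 0.05565 kN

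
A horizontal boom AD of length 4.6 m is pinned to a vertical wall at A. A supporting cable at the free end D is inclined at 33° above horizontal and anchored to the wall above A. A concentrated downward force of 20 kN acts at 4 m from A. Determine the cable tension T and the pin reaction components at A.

T = 31.93 kN, A_x = 26.78 kN, A_y = 2.609 kN

ΣM about A: T·sin33°·4.6 − 20·4 = 0 → T = 80/(4.6·0.544639) = 31.9318 ≈ 31.93 kN.
ΣF_x = 0: A_x − T·cos33° = 0 → A_x = 31.9318 × 0.838671 = 26.78 kN.
ΣF_y = 0: A_y + T·sin33° − 20 = 0 → A_y = 20 − 31.9318 × 0.544639 = 2.609 kN.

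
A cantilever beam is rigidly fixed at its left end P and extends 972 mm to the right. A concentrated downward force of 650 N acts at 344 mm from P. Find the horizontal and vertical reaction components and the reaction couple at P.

ΣF_x = 0: P_x = 0.
ΣF_y = 0: P_y − 650 = 0 → P_y = 650.0 N.
ΣM about P: M_P − 650·344 = 0 → M_P = 223600 N·mm.

P_x = 0, P_y = 650.0 N, M_P = 223600 N·mm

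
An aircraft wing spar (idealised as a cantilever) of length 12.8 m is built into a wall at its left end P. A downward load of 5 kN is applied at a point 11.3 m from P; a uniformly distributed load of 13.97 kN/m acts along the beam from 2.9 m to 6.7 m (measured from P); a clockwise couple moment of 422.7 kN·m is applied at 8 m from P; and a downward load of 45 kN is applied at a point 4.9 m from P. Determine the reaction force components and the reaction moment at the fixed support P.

Resultant of the distributed load: 13.97 × 3.8 = 53.086 kN at 4.8 m from P.
ΣF_x = 0: P_x = 0.
ΣF_y = 0: P_y − 5 − 13.97·3.8 − 45 = 0 → P_y = 103.1 kN.
ΣM about P: M_P − 5·11.3 − (13.97·3.8)·4.8 − 422.7 − 45·4.9 = 0 → M_P = 954.5 kN·m.

P_x = 0, P_y = 103.1 kN, M_P = 954.5 kN·m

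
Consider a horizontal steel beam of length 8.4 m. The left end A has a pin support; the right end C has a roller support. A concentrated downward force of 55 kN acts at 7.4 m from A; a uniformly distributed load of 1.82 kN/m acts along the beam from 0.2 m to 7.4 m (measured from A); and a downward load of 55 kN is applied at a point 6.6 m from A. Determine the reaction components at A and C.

Resultant of the distributed load: 1.82 × 7.2 = 13.104 kN at 3.8 m from A.
Taking moments about A: C_y·8.4 − 55·7.4 − (1.82·7.2)·3.8 − 55·6.6 = 0 → C_y = 819.7952/8.4 = 97.5947 ≈ 97.59 kN.
ΣF_y = 0: A_y + 97.5947 − 55 − 1.82·7.2 − 55 = 0 → A_y = 25.51 kN.
ΣF_x = 0: no horizontal applied forces, so A_x = 0.

A_x = 0, A_y = 25.51 kN, C_y = 97.59 kN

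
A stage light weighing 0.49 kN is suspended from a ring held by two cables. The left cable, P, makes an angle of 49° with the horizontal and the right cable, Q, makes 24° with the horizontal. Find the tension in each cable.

T_P = 0.4681 kN, T_Q = 0.3362 kN

ΣF_x = 0: −T_P·cos49° + T_Q·cos24° = 0 → T_Q = 0.718146·T_P.
ΣF_y = 0: T_P·sin49° + T_Q·sin24° = 0.49.
Substitute: T_P·(0.75471 + 0.718146·0.406737) = 0.49 → T_P = 0.46809 ≈ 0.4681 kN.
Then T_Q = 0.718146 × 0.46809 = 0.3362 kN.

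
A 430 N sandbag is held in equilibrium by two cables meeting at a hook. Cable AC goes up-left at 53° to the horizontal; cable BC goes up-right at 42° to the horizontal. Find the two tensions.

ΣF_x = 0: −T_AC·cos53° + T_BC·cos42° = 0 → T_BC = 0.809822·T_AC.
ΣF_y = 0: T_AC·sin53° + T_BC·sin42° = 430.
Substitute: T_AC·(0.798636 + 0.809822·0.669131) = 430 → T_AC = 320.773 ≈ 320.8 N.
Then T_BC = 0.809822 × 320.773 = 259.8 N.

T_AC = 320.8 N, T_BC = 259.8 N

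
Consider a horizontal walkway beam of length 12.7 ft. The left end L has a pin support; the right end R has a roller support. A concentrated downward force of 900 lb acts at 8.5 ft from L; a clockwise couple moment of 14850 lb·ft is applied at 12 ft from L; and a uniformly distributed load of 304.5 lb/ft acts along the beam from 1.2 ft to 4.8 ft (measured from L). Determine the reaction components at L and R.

L_x = 0, L_y = -34.40 lb, R_y = 2031 lb

Resultant of the distributed load: 304.5 × 3.6 = 1096.2 lb at 3 ft from L.
Moments about L: R_y·12.7 − 900·8.5 − 14850 − (304.5·3.6)·3 = 0 → R_y = 25788.6/12.7 = 2030.6 ≈ 2031 lb.
ΣF_y = 0: L_y + 2030.6 − 900 − 304.5·3.6 = 0 → L_y = -34.40 lb.
ΣF_x = 0: no horizontal applied forces, so L_x = 0.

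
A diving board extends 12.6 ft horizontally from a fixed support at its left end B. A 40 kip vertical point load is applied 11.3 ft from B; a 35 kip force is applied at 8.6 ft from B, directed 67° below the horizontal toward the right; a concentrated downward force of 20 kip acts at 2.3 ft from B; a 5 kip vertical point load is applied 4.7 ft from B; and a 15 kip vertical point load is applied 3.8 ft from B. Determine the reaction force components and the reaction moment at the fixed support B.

ΣF_x = 0: B_x + 35·cos67° = 0 → B_x = -13.68 kip.
ΣF_y = 0: B_y − 40 − 35·sin67° − 20 − 5 − 15 = 0 → B_y = 112.2 kip.
ΣM about B: M_B − 40·11.3 − 35·sin67°·8.6 − 20·2.3 − 5·4.7 − 15·3.8 = 0 → M_B = 855.6 kip·ft.

B_x = -13.68 kip, B_y = 112.2 kip, M_B = 855.6 kip·ft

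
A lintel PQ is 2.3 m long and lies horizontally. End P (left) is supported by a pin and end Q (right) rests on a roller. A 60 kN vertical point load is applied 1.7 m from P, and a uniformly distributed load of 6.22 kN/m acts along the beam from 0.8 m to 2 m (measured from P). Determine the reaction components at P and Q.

Resultant of the distributed load: 6.22 × 1.2 = 7.464 kN at 1.4 m from P.
Taking moments about P: Q_y·2.3 − 60·1.7 − (6.22·1.2)·1.4 = 0 → Q_y = 112.4496/2.3 = 48.8911 ≈ 48.89 kN.
ΣF_y = 0: P_y + 48.8911 − 60 − 6.22·1.2 = 0 → P_y = 18.57 kN.
ΣF_x = 0: no horizontal applied forces, so P_x = 0.

P_x = 0, P_y = 18.57 kN, Q_y = 48.89 kN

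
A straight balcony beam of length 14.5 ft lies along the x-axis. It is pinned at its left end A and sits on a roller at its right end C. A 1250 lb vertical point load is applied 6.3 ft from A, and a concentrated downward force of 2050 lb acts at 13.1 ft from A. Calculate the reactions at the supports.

A_x = 0, A_y = 904.8 lb, C_y = 2395 lb

ΣM about A: C_y·14.5 − 1250·6.3 − 2050·13.1 = 0 → C_y = 34730/14.5 = 2395.17 ≈ 2395 lb.
ΣF_y = 0: A_y + 2395.17 − 1250 − 2050 = 0 → A_y = 904.8 lb.
ΣF_x = 0: no horizontal applied forces, so A_x = 0.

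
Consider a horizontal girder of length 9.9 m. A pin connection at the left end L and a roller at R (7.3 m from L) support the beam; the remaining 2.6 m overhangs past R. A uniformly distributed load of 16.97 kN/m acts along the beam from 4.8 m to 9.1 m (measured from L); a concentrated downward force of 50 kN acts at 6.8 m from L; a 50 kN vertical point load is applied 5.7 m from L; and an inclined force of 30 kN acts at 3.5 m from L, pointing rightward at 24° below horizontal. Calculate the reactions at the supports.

Resultant of the distributed load: 16.97 × 4.3 = 72.971 kN at 6.95 m from L.
Moments about L: R_y·7.3 − (16.97·4.3)·6.95 − 50·6.8 − 50·5.7 − 30·sin24°·3.5 = 0 → R_y = 1174.86/7.3 = 160.94 ≈ 160.9 kN.
ΣF_y = 0: L_y + 160.94 − 16.97·4.3 − 50 − 50 − 30·sin24° = 0 → L_y = 24.23 kN.
ΣF_x = 0: L_x + 30·cos24° = 0 → L_x = -27.41 kN.

L_x = -27.41 kN, L_y = 24.23 kN, R_y = 160.9 kN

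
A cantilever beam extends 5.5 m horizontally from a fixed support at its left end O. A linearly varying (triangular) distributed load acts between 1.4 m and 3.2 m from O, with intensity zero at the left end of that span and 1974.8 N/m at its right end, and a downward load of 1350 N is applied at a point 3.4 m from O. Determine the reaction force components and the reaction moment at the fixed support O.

O_x = 0, O_y = 3127 N, M_O = 9211 N·m

Resultant of the triangular load: ½ × 1974.8 × 1.8 = 1777.32 N, acting at 2.6 m from O (one-third of the span from the peak).
ΣF_x = 0: O_x = 0.
ΣF_y = 0: O_y − ½·1974.8·1.8 − 1350 = 0 → O_y = 3127 N.
ΣM about O: M_O − (½·1974.8·1.8)·2.6 − 1350·3.4 = 0 → M_O = 9211 N·m.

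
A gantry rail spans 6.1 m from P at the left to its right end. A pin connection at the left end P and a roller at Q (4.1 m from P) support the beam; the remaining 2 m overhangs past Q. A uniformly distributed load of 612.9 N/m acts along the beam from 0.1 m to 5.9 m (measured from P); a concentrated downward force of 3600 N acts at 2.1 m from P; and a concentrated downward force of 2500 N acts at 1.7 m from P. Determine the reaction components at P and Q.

Resultant of the distributed load: 612.9 × 5.8 = 3554.82 N at 3 m from P.
Moments about P: Q_y·4.1 − (612.9·5.8)·3 − 3600·2.1 − 2500·1.7 = 0 → Q_y = 22474.46/4.1 = 5481.58 ≈ 5482 N.
ΣF_y = 0: P_y + 5481.58 − 612.9·5.8 − 3600 − 2500 = 0 → P_y = 4173 N.
ΣF_x = 0: no horizontal applied forces, so P_x = 0.

P_x = 0, P_y = 4173 N, Q_y = 5482 N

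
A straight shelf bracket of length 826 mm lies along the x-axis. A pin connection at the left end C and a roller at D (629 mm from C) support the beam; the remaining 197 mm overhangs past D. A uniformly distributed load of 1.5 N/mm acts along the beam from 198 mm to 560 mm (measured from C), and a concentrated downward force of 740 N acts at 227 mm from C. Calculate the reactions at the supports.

C_x = 0, C_y = 688.8 N, D_y = 594.2 N

Resultant of the distributed load: 1.5 × 362 = 543 N at 379 mm from C.
ΣM about C: D_y·629 − (1.5·362)·379 − 740·227 = 0 → D_y = 373777/629 = 594.24 ≈ 594.2 N.
ΣF_y = 0: C_y + 594.24 − 1.5·362 − 740 = 0 → C_y = 688.8 N.
ΣF_x = 0: no horizontal applied forces, so C_x = 0.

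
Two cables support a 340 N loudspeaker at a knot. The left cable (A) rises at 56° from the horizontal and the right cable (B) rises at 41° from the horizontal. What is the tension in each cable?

ΣF_x = 0: −T_A·cos56° + T_B·cos41° = 0 → T_B = 0.740938·T_A.
ΣF_y = 0: T_A·sin56° + T_B·sin41° = 340.
Substitute: T_A·(0.829038 + 0.740938·0.656059) = 340 → T_A = 258.528 ≈ 258.5 N.
Then T_B = 0.740938 × 258.528 = 191.6 N.

T_A = 258.5 N, T_B = 191.6 N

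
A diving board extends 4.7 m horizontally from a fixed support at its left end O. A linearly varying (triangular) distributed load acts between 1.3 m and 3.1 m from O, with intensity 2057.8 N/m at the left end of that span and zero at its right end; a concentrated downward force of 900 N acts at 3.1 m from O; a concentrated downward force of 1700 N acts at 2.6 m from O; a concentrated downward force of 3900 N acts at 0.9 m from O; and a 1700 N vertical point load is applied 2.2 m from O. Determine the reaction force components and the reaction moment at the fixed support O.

Resultant of the triangular load: ½ × 2057.8 × 1.8 = 1852.02 N, acting at 1.9 m from O (one-third of the span from the peak).
ΣF_x = 0: O_x = 0.
ΣF_y = 0: O_y − ½·2057.8·1.8 − 900 − 1700 − 3900 − 1700 = 0 → O_y = 10050 N.
ΣM about O: M_O − (½·2057.8·1.8)·1.9 − 900·3.1 − 1700·2.6 − 3900·0.9 − 1700·2.2 = 0 → M_O = 17980 N·m.

O_x = 0, O_y = 10050 N, M_O = 17980 N·m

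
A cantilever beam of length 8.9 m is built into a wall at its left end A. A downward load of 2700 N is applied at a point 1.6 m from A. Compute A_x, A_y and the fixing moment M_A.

ΣF_x = 0: A_x = 0.
ΣF_y = 0: A_y − 2700 = 0 → A_y = 2700 N.
ΣM about A: M_A − 2700·1.6 = 0 → M_A = 4320 N·m.

A_x = 0, A_y = 2700 N, M_A = 4320 N·m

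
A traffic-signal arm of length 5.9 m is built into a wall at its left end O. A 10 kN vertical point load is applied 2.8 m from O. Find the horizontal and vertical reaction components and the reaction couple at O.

O_x = 0, O_y = 10.00 kN, M_O = 28.00 kN·m

ΣF_x = 0: O_x = 0.
ΣF_y = 0: O_y − 10 = 0 → O_y = 10.00 kN.
ΣM about O: M_O − 10·2.8 = 0 → M_O = 28.00 kN·m.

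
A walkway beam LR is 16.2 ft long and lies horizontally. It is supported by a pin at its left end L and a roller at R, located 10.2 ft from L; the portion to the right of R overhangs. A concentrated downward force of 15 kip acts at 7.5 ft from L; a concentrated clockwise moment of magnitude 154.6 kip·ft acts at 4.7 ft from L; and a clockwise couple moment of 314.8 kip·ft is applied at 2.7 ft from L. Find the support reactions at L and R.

Taking moments about L: R_y·10.2 − 15·7.5 − 154.6 − 314.8 = 0 → R_y = 581.9/10.2 = 57.049 ≈ 57.05 kip.
ΣF_y = 0: L_y + 57.049 − 15 = 0 → L_y = -42.05 kip.
ΣF_x = 0: no horizontal applied forces, so L_x = 0.

L_x = 0, L_y = -42.05 kip, R_y = 57.05 kip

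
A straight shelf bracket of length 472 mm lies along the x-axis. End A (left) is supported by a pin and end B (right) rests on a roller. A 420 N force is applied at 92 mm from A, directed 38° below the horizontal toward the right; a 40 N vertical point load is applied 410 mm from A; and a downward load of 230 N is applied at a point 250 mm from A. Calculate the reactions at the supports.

Taking moments about A: B_y·472 − 420·sin38°·92 − 40·410 − 230·250 = 0 → B_y = 97689.2/472 = 206.969 ≈ 207.0 N.
ΣF_y = 0: A_y + 206.969 − 420·sin38° − 40 − 230 = 0 → A_y = 321.6 N.
ΣF_x = 0: A_x + 420·cos38° = 0 → A_x = -331.0 N.

A_x = -331.0 N, A_y = 321.6 N, B_y = 207.0 N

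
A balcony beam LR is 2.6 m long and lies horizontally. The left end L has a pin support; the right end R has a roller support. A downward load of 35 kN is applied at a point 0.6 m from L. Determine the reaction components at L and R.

L_x = 0, L_y = 26.92 kN, R_y = 8.077 kN

ΣM about L: R_y·2.6 − 35·0.6 = 0 → R_y = 21/2.6 = 8.07692 ≈ 8.077 kN.
ΣF_y = 0: L_y + 8.07692 − 35 = 0 → L_y = 26.92 kN.
ΣF_x = 0: no horizontal applied forces, so L_x = 0.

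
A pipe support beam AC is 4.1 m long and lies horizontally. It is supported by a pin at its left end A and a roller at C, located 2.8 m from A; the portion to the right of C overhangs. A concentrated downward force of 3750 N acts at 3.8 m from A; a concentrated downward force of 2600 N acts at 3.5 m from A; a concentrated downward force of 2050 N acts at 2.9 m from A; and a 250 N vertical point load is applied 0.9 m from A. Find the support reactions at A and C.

A_x = 0, A_y = -1893 N, C_y = 10540 N

Moments about A: C_y·2.8 − 3750·3.8 − 2600·3.5 − 2050·2.9 − 250·0.9 = 0 → C_y = 29520/2.8 = 10542.9 ≈ 10540 N.
ΣF_y = 0: A_y + 10542.9 − 3750 − 2600 − 2050 − 250 = 0 → A_y = -1893 N.
ΣF_x = 0: no horizontal applied forces, so A_x = 0.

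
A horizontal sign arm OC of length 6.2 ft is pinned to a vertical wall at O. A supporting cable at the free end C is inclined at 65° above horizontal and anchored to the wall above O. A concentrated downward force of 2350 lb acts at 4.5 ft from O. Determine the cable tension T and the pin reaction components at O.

ΣM about O: T·sin65°·6.2 − 2350·4.5 = 0 → T = 10575/(6.2·0.906308) = 1881.97 ≈ 1882 lb.
ΣF_x = 0: O_x − T·cos65° = 0 → O_x = 1881.97 × 0.422618 = 795.4 lb.
ΣF_y = 0: O_y + T·sin65° − 2350 = 0 → O_y = 2350 − 1881.97 × 0.906308 = 644.4 lb.

T = 1882 lb, O_x = 795.4 lb, O_y = 644.4 lb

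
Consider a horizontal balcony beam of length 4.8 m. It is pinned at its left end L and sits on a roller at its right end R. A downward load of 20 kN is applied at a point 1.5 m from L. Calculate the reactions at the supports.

L_x = 0, L_y = 13.75 kN, R_y = 6.250 kN

ΣM about L: R_y·4.8 − 20·1.5 = 0 → R_y = 30/4.8 = 6.250 kN.
ΣF_y = 0: L_y + 6.25 − 20 = 0 → L_y = 13.75 kN.
ΣF_x = 0: no horizontal applied forces, so L_x = 0.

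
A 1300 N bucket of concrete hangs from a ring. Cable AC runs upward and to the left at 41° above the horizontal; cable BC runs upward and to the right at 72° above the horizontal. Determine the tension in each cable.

T_AC = 436.4 N, T_BC = 1066 N

ΣF_x = 0: −T_AC·cos41° + T_BC·cos72° = 0 → T_BC = 2.44229·T_AC.
ΣF_y = 0: T_AC·sin41° + T_BC·sin72° = 1300.
Substitute: T_AC·(0.656059 + 2.44229·0.951057) = 1300 → T_AC = 436.415 ≈ 436.4 N.
Then T_BC = 2.44229 × 436.415 = 1066 N.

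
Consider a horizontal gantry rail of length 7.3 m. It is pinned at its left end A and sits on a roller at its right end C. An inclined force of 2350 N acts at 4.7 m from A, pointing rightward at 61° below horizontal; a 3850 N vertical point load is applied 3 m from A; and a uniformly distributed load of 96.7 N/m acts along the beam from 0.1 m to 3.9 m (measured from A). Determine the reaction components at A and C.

A_x = -1139 N, A_y = 3267 N, C_y = 3006 N

Resultant of the distributed load: 96.7 × 3.8 = 367.46 N at 2 m from A.
Moments about A: C_y·7.3 − 2350·sin61°·4.7 − 3850·3 − (96.7·3.8)·2 = 0 → C_y = 21945.1/7.3 = 3006.18 ≈ 3006 N.
ΣF_y = 0: A_y + 3006.18 − 2350·sin61° − 3850 − 96.7·3.8 = 0 → A_y = 3267 N.
ΣF_x = 0: A_x + 2350·cos61° = 0 → A_x = -1139 N.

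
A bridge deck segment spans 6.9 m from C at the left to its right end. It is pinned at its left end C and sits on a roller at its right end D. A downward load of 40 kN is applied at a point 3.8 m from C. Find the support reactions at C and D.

Moments about C: D_y·6.9 − 40·3.8 = 0 → D_y = 152/6.9 = 22.029 ≈ 22.03 kN.
ΣF_y = 0: C_y + 22.029 − 40 = 0 → C_y = 17.97 kN.
ΣF_x = 0: no horizontal applied forces, so C_x = 0.

C_x = 0, C_y = 17.97 kN, D_y = 22.03 kN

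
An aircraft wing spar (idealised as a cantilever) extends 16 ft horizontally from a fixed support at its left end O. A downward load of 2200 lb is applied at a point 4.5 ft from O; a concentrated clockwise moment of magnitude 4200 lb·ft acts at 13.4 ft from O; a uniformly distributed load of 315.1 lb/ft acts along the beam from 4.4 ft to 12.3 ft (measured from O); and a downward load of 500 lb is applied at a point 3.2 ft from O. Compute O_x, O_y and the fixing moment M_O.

Resultant of the distributed load: 315.1 × 7.9 = 2489.29 lb at 8.35 ft from O.
ΣF_x = 0: O_x = 0.
ΣF_y = 0: O_y − 2200 − 315.1·7.9 − 500 = 0 → O_y = 5189 lb.
ΣM about O: M_O − 2200·4.5 − 4200 − (315.1·7.9)·8.35 − 500·3.2 = 0 → M_O = 36490 lb·ft.

O_x = 0, O_y = 5189 lb, M_O = 36490 lb·ft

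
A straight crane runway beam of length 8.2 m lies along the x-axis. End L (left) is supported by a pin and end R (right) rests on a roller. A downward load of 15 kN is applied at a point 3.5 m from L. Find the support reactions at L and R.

Taking moments about L: R_y·8.2 − 15·3.5 = 0 → R_y = 52.5/8.2 = 6.40244 ≈ 6.402 kN.
ΣF_y = 0: L_y + 6.40244 − 15 = 0 → L_y = 8.598 kN.
ΣF_x = 0: no horizontal applied forces, so L_x = 0.

L_x = 0, L_y = 8.598 kN, R_y = 6.402 kN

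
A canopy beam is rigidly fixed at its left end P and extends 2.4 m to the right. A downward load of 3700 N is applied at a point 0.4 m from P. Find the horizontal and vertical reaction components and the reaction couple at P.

ΣF_x = 0: P_x = 0.
ΣF_y = 0: P_y − 3700 = 0 → P_y = 3700 N.
ΣM about P: M_P − 3700·0.4 = 0 → M_P = 1480 N·m.

P_x = 0, P_y = 3700 N, M_P = 1480 N·m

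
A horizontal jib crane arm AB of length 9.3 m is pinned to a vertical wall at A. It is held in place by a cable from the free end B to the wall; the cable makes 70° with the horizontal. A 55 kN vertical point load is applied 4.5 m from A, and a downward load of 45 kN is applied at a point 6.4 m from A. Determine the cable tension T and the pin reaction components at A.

ΣM about A: T·sin70°·9.3 − 55·4.5 − 45·6.4 = 0 → T = 535.5/(9.3·0.939693) = 61.276 ≈ 61.28 kN.
ΣF_x = 0: A_x − T·cos70° = 0 → A_x = 61.276 × 0.34202 = 20.96 kN.
ΣF_y = 0: A_y + T·sin70° − 55 − 45 = 0 → A_y = 100 − 61.276 × 0.939693 = 42.42 kN.

T = 61.28 kN, A_x = 20.96 kN, A_y = 42.42 kN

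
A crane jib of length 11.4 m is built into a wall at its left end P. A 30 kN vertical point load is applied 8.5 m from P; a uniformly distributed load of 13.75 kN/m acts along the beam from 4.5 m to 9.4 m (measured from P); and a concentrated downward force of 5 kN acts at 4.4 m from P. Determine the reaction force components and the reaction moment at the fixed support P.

Resultant of the distributed load: 13.75 × 4.9 = 67.375 kN at 6.95 m from P.
ΣF_x = 0: P_x = 0.
ΣF_y = 0: P_y − 30 − 13.75·4.9 − 5 = 0 → P_y = 102.4 kN.
ΣM about P: M_P − 30·8.5 − (13.75·4.9)·6.95 − 5·4.4 = 0 → M_P = 745.3 kN·m.

P_x = 0, P_y = 102.4 kN, M_P = 745.3 kN·m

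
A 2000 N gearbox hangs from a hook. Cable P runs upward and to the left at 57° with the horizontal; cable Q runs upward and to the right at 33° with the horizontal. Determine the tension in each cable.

ΣF_x = 0: −T_P·cos57° + T_Q·cos33° = 0 → T_Q = 0.649408·T_P.
ΣF_y = 0: T_P·sin57° + T_Q·sin33° = 2000.
Substitute: T_P·(0.838671 + 0.649408·0.544639) = 2000 → T_P = 1677.34 ≈ 1677 N.
Then T_Q = 0.649408 × 1677.34 = 1089 N.

T_P = 1677 N, T_Q = 1089 N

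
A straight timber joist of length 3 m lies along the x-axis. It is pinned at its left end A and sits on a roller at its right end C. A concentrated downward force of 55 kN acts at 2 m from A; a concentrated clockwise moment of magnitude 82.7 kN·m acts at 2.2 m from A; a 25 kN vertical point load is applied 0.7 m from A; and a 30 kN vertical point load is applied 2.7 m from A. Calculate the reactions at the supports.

A_x = 0, A_y = 12.93 kN, C_y = 97.07 kN

Taking moments about A: C_y·3 − 55·2 − 82.7 − 25·0.7 − 30·2.7 = 0 → C_y = 291.2/3 = 97.0667 ≈ 97.07 kN.
ΣF_y = 0: A_y + 97.0667 − 55 − 25 − 30 = 0 → A_y = 12.93 kN.
ΣF_x = 0: no horizontal applied forces, so A_x = 0.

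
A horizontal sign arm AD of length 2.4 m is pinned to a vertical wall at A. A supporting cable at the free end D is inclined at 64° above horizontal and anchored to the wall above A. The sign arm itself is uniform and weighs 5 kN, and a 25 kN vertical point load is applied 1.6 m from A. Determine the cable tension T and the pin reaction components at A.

T = 21.32 kN, A_x = 9.348 kN, A_y = 10.83 kN

ΣM about A: T·sin64°·2.4 − 5·1.2 − 25·1.6 = 0 → T = 46/(2.4·0.898794) = 21.3249 ≈ 21.32 kN.
ΣF_x = 0: A_x − T·cos64° = 0 → A_x = 21.3249 × 0.438371 = 9.348 kN.
ΣF_y = 0: A_y + T·sin64° − 5 − 25 = 0 → A_y = 30 − 21.3249 × 0.898794 = 10.83 kN.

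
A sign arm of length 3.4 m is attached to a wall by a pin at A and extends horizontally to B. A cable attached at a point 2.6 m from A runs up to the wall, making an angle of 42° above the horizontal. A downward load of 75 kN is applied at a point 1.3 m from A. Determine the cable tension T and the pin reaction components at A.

ΣM about A: T·sin42°·2.6 − 75·1.3 = 0 → T = 97.5/(2.6·0.669131) = 56.0428 ≈ 56.04 kN.
ΣF_x = 0: A_x − T·cos42° = 0 → A_x = 56.0428 × 0.743145 = 41.65 kN.
ΣF_y = 0: A_y + T·sin42° − 75 = 0 → A_y = 75 − 56.0428 × 0.669131 = 37.50 kN.

T = 56.04 kN, A_x = 41.65 kN, A_y = 37.50 kN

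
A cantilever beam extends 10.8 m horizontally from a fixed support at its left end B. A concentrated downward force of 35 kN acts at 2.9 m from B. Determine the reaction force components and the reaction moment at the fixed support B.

B_x = 0, B_y = 35.00 kN, M_B = 101.5 kN·m

ΣF_x = 0: B_x = 0.
ΣF_y = 0: B_y − 35 = 0 → B_y = 35.00 kN.
ΣM about B: M_B − 35·2.9 = 0 → M_B = 101.5 kN·m.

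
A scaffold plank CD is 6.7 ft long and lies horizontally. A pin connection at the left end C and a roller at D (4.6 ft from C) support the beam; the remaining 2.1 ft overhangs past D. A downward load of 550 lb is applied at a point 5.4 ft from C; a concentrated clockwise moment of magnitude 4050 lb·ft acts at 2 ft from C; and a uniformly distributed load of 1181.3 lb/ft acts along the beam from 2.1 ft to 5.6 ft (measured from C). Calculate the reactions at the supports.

C_x = 0, C_y = -302.0 lb, D_y = 4987 lb

Resultant of the distributed load: 1181.3 × 3.5 = 4134.55 lb at 3.85 ft from C.
Moments about C: D_y·4.6 − 550·5.4 − 4050 − (1181.3·3.5)·3.85 = 0 → D_y = 22938.0175/4.6 = 4986.53 ≈ 4987 lb.
ΣF_y = 0: C_y + 4986.53 − 550 − 1181.3·3.5 = 0 → C_y = -302.0 lb.
ΣF_x = 0: no horizontal applied forces, so C_x = 0.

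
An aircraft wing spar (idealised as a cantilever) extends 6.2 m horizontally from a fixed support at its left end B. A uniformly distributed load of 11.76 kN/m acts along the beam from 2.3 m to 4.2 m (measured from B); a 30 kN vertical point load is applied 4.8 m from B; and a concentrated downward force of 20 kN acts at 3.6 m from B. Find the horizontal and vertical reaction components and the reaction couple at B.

B_x = 0, B_y = 72.34 kN, M_B = 288.6 kN·m

Resultant of the distributed load: 11.76 × 1.9 = 22.344 kN at 3.25 m from B.
ΣF_x = 0: B_x = 0.
ΣF_y = 0: B_y − 11.76·1.9 − 30 − 20 = 0 → B_y = 72.34 kN.
ΣM about B: M_B − (11.76·1.9)·3.25 − 30·4.8 − 20·3.6 = 0 → M_B = 288.6 kN·m.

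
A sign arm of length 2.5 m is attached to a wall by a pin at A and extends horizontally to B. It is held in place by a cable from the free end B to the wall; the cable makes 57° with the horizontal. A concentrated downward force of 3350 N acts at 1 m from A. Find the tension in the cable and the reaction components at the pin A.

ΣM about A: T·sin57°·2.5 − 3350·1 = 0 → T = 3350/(2.5·0.838671) = 1597.77 ≈ 1598 N.
ΣF_x = 0: A_x − T·cos57° = 0 → A_x = 1597.77 × 0.544639 = 870.2 N.
ΣF_y = 0: A_y + T·sin57° − 3350 = 0 → A_y = 3350 − 1597.77 × 0.838671 = 2010 N.

T = 1598 N, A_x = 870.2 N, A_y = 2010 N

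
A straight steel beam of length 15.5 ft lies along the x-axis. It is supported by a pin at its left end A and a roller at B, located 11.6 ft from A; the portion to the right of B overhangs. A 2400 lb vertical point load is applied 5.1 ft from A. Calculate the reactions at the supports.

A_x = 0, A_y = 1345 lb, B_y = 1055 lb

Moments about A: B_y·11.6 − 2400·5.1 = 0 → B_y = 12240/11.6 = 1055.17 ≈ 1055 lb.
ΣF_y = 0: A_y + 1055.17 − 2400 = 0 → A_y = 1345 lb.
ΣF_x = 0: no horizontal applied forces, so A_x = 0.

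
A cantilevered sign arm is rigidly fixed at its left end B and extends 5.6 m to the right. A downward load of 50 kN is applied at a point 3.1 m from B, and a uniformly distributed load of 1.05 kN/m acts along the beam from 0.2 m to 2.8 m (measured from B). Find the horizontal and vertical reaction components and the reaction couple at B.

B_x = 0, B_y = 52.73 kN, M_B = 159.1 kN·m

Resultant of the distributed load: 1.05 × 2.6 = 2.73 kN at 1.5 m from B.
ΣF_x = 0: B_x = 0.
ΣF_y = 0: B_y − 50 − 1.05·2.6 = 0 → B_y = 52.73 kN.
ΣM about B: M_B − 50·3.1 − (1.05·2.6)·1.5 = 0 → M_B = 159.1 kN·m.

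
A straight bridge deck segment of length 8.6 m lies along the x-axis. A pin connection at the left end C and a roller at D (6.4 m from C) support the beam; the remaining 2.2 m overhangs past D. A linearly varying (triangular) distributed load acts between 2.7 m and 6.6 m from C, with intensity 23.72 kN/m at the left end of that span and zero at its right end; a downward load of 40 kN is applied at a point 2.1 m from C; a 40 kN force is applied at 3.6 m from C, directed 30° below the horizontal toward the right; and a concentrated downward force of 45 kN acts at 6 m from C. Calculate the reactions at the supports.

C_x = -34.64 kN, C_y = 55.78 kN, D_y = 95.47 kN

Resultant of the triangular load: ½ × 23.72 × 3.9 = 46.254 kN, acting at 4 m from C (one-third of the span from the peak).
ΣM about C: D_y·6.4 − (½·23.72·3.9)·4 − 40·2.1 − 40·sin30°·3.6 − 45·6 = 0 → D_y = 611.016/6.4 = 95.4712 ≈ 95.47 kN.
ΣF_y = 0: C_y + 95.4712 − ½·23.72·3.9 − 40 − 40·sin30° − 45 = 0 → C_y = 55.78 kN.
ΣF_x = 0: C_x + 40·cos30° = 0 → C_x = -34.64 kN.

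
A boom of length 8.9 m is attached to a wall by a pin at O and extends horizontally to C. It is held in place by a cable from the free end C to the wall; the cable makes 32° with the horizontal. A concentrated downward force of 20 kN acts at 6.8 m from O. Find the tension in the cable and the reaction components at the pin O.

T = 28.84 kN, O_x = 24.45 kN, O_y = 4.719 kN

ΣM about O: T·sin32°·8.9 − 20·6.8 = 0 → T = 136/(8.9·0.529919) = 28.8363 ≈ 28.84 kN.
ΣF_x = 0: O_x − T·cos32° = 0 → O_x = 28.8363 × 0.848048 = 24.45 kN.
ΣF_y = 0: O_y + T·sin32° − 20 = 0 → O_y = 20 − 28.8363 × 0.529919 = 4.719 kN.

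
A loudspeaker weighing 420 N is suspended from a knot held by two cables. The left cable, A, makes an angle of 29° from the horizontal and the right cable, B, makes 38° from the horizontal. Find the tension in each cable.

ΣF_x = 0: −T_A·cos29° + T_B·cos38° = 0 → T_B = 1.10991·T_A.
ΣF_y = 0: T_A·sin29° + T_B·sin38° = 420.
Substitute: T_A·(0.48481 + 1.10991·0.615661) = 420 → T_A = 359.546 ≈ 359.5 N.
Then T_B = 1.10991 × 359.546 = 399.1 N.

T_A = 359.5 N, T_B = 399.1 N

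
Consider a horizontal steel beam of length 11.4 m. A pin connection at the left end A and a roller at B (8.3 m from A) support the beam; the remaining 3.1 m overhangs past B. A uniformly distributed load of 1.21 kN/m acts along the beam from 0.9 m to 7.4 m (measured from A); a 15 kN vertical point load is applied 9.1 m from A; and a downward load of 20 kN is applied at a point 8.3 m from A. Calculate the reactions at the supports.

A_x = 0, A_y = 2.487 kN, B_y = 40.38 kN

Resultant of the distributed load: 1.21 × 6.5 = 7.865 kN at 4.15 m from A.
ΣM about A: B_y·8.3 − (1.21·6.5)·4.15 − 15·9.1 − 20·8.3 = 0 → B_y = 335.13975/8.3 = 40.3783 ≈ 40.38 kN.
ΣF_y = 0: A_y + 40.3783 − 1.21·6.5 − 15 − 20 = 0 → A_y = 2.487 kN.
ΣF_x = 0: no horizontal applied forces, so A_x = 0.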